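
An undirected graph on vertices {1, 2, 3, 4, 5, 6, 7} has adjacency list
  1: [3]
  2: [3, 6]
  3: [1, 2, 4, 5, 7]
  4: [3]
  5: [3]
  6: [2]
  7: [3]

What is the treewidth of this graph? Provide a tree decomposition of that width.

Each bag holds 2 vertices, so the decomposition has width 1, which upper-bounds the treewidth. Since G has at least one edge (e.g. 3–2), it is not an edgeless graph, so tw(G) ≥ 1. The upper and lower bounds meet at 1, so that is the treewidth.

Treewidth 1.
One optimal decomposition is:
Bags: B1 = {2, 3}  B2 = {2, 6}  B3 = {1, 3}  B4 = {3, 5}  B5 = {3, 7}  B6 = {3, 4}
Tree: B1–B2, B1–B3, B1–B4, B3–B5, B4–B6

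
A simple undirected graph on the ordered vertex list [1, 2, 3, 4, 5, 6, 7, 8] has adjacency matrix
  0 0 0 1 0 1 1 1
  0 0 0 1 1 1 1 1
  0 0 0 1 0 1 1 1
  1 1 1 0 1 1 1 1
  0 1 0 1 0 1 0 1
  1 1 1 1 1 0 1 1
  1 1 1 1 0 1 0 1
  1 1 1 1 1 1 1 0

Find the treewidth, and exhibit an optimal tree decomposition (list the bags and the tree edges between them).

Every bag has size at most 5, so the width is 5 − 1 = 4 and tw(G) ≤ 4. On the other hand G contains the 5-clique {2, 4, 5, 6, 8}. A clique must lie in a single bag of any decomposition, so no decomposition can have width below 4. Therefore the treewidth is 4.

Treewidth 4.
One optimal decomposition is:
Bags: B1 = {2, 4, 5, 6, 8}  B2 = {2, 4, 6, 7, 8}  B3 = {1, 4, 6, 7, 8}  B4 = {3, 4, 6, 7, 8}
Tree: B1–B2, B2–B3, B3–B4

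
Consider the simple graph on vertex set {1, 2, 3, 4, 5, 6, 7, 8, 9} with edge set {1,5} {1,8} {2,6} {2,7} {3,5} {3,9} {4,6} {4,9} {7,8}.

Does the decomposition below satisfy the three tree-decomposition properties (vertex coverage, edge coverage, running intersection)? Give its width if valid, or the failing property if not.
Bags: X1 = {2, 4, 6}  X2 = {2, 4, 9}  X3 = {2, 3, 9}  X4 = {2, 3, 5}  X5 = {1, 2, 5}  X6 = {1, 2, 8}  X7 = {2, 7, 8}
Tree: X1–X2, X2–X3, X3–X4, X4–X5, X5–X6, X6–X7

Checking the three conditions: (i) the bags cover all of {1, 2, 3, 4, 5, 6, 7, 8, 9}; (ii) for each edge, some bag contains both endpoints; (iii) the bags containing any fixed vertex form a subtree. All hold, so the decomposition is valid with width 3 − 1 = 2.

Yes; width 2.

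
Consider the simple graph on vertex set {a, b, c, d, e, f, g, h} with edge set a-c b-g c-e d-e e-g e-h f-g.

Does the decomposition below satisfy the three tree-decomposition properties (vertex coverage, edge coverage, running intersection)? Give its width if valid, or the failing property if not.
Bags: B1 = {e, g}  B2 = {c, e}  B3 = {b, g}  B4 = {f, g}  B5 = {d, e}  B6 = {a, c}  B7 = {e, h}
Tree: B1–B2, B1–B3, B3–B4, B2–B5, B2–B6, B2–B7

Every vertex of G appears in some bag (union = {a, b, c, d, e, f, g, h}); every edge is covered by a bag; and for each vertex v the set of bags containing v is connected in the bag tree. The decomposition is therefore valid. The largest bag has 2 vertices, so the width is 1.

Yes; width 1.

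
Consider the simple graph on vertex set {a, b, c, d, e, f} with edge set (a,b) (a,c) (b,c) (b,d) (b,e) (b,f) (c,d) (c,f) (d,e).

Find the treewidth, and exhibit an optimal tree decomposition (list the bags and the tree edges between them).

The largest bag has 3 vertices, giving width 2; this decomposition certifies tw(G) ≤ 2. For the lower bound, the 3 vertices {b, d, e} are pairwise adjacent, and any tree decomposition puts a clique entirely inside one bag — forcing width ≥ 2. Combining the bounds, tw(G) = 2.

Treewidth 2.
One optimal decomposition is:
Bags: B1 = {a, b, c}  B2 = {b, c, d}  B3 = {b, d, e}  B4 = {b, c, f}
Tree: B1–B2, B2–B3, B2–B4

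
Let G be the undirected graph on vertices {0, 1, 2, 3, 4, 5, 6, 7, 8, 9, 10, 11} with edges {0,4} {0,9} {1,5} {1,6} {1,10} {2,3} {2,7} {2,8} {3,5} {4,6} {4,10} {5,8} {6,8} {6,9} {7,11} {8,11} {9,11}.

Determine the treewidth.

A width-3 tree decomposition is:
Bags: B1 = {0, 1, 4, 10}  B2 = {0, 1, 4, 6}  B3 = {0, 1, 6, 9}  B4 = {1, 5, 6, 9}  B5 = {5, 6, 8, 9}  B6 = {5, 8, 9, 11}  B7 = {3, 5, 8, 11}  B8 = {2, 3, 8, 11}  B9 = {2, 3, 7, 11}
Tree: B1–B2, B2–B3, B3–B4, B4–B5, B5–B6, B6–B7, B7–B8, B8–B9
Every bag has size at most 4, so the width is 4 − 1 = 3 and tw(G) ≤ 3. For the lower bound: the 4 vertex sets {0,4,10}, {1}, {6}, {5,8,9,11} are disjoint, each induces a connected subgraph, and every pair is joined by at least one edge of G. Contracting each set to a single vertex therefore yields K_{4} as a minor, and since treewidth is minor-monotone, tw(G) ≥ tw(K_{4}) = 3. Hence tw(G) = 3 exactly.

3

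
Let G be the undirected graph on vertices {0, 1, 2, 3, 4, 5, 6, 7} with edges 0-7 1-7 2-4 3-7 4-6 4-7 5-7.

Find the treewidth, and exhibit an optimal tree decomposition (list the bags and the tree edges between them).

Each bag holds 2 vertices, so the decomposition has width 1, which upper-bounds the treewidth. G has an edge, so its treewidth is at least 1. Therefore the treewidth is 1.

Treewidth 1.
One optimal decomposition is:
Bags: B1 = {4, 7}  B2 = {3, 7}  B3 = {4, 6}  B4 = {2, 4}  B5 = {5, 7}  B6 = {1, 7}  B7 = {0, 7}
Tree: B1–B2, B1–B3, B3–B4, B1–B5, B2–B6, B1–B7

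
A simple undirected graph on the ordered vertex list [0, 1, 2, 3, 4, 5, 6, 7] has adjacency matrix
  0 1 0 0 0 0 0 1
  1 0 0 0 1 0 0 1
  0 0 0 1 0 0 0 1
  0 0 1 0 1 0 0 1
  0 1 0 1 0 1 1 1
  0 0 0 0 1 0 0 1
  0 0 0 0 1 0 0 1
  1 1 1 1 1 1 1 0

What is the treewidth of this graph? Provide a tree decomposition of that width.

Each bag holds 3 vertices, so the decomposition has width 2, which upper-bounds the treewidth. For the lower bound, the 3 vertices {0, 1, 7} are pairwise adjacent, and any tree decomposition puts a clique entirely inside one bag — forcing width ≥ 2. Hence tw(G) = 2 exactly.

Treewidth 2.
One optimal decomposition is:
Bags: B1 = {3, 4, 7}  B2 = {4, 6, 7}  B3 = {1, 4, 7}  B4 = {4, 5, 7}  B5 = {0, 1, 7}  B6 = {2, 3, 7}
Tree: B1–B2, B2–B3, B3–B4, B3–B5, B1–B6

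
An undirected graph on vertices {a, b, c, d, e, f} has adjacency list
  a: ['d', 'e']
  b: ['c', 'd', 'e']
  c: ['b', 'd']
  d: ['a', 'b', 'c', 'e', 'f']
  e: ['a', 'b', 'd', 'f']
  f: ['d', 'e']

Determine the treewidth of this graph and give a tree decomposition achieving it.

Treewidth 2.
One such decomposition:
Bags: B1 = {a, d, e}  B2 = {d, e, f}  B3 = {b, d, e}  B4 = {b, c, d}
Tree: B1–B2, B2–B3, B3–B4

Every bag has size at most 3, so the width is 3 − 1 = 2 and tw(G) ≤ 2. For the lower bound, the 3 vertices {d, e, f} are pairwise adjacent, and any tree decomposition puts a clique entirely inside one bag — forcing width ≥ 2. Hence tw(G) = 2 exactly.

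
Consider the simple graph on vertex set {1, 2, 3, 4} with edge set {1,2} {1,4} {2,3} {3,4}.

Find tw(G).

2

A width-2 tree decomposition is:
Bags: B1 = {1, 3, 4}  B2 = {1, 2, 3}
Tree: B1–B2
Each bag holds 3 vertices, so the decomposition has width 2, which upper-bounds the treewidth. The edges 3–4–1–2–3 form a cycle, so G is not a tree and its treewidth is at least 2. Therefore the treewidth is 2.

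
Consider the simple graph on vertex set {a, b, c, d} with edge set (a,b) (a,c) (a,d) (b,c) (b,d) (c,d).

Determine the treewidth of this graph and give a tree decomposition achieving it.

Treewidth 3.
Bags: B1 = {a, b, c, d}
Tree: (single bag)

A single bag containing all 4 vertices is trivially a valid decomposition of width 3. On the other hand G contains the 4-clique {a, b, c, d}. A clique must lie in a single bag of any decomposition, so no decomposition can have width below 3. Therefore the treewidth is 3.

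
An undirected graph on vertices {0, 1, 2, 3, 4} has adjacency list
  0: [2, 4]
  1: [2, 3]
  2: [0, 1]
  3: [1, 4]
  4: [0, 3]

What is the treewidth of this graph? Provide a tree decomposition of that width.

Treewidth 2.
One optimal decomposition is:
Bags: B1 = {1, 2, 3}  B2 = {0, 2, 3}  B3 = {0, 3, 4}
Tree: B1–B2, B2–B3

The largest bag has 3 vertices, giving width 2; this decomposition certifies tw(G) ≤ 2. The edges 3–1–2–0–4–3 form a cycle, so G is not a tree and its treewidth is at least 2. The upper and lower bounds meet at 2, so that is the treewidth.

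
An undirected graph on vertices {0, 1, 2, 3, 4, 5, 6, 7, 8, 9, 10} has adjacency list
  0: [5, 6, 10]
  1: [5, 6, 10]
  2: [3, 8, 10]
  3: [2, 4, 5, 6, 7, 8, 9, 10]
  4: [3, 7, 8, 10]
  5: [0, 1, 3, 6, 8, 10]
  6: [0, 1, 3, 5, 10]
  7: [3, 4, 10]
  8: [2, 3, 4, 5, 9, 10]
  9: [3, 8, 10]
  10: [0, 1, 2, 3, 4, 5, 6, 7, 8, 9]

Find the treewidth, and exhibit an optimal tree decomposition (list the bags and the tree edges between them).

Treewidth 3.
One optimal decomposition is:
Bags: B1 = {2, 3, 8, 10}  B2 = {3, 4, 8, 10}  B3 = {3, 8, 9, 10}  B4 = {3, 5, 8, 10}  B5 = {3, 5, 6, 10}  B6 = {1, 5, 6, 10}  B7 = {3, 4, 7, 10}  B8 = {0, 5, 6, 10}
Tree: B1–B2, B2–B3, B3–B4, B4–B5, B5–B6, B2–B7, B6–B8

Each bag holds 4 vertices, so the decomposition has width 3, which upper-bounds the treewidth. For the lower bound, the 4 vertices {0, 5, 6, 10} are pairwise adjacent, and any tree decomposition puts a clique entirely inside one bag — forcing width ≥ 3. Hence tw(G) = 3 exactly.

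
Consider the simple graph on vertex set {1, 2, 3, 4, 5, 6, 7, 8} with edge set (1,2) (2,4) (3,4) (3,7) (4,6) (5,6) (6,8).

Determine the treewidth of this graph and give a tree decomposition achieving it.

Treewidth 1.
One such decomposition:
Bags: B1 = {4, 6}  B2 = {5, 6}  B3 = {3, 4}  B4 = {2, 4}  B5 = {3, 7}  B6 = {6, 8}  B7 = {1, 2}
Tree: B1–B2, B1–B3, B1–B4, B3–B5, B1–B6, B4–B7

The largest bag has 2 vertices, giving width 1; this decomposition certifies tw(G) ≤ 1. G has an edge, so its treewidth is at least 1. Combining the bounds, tw(G) = 1.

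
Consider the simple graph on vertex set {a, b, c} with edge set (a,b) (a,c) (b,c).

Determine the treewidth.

A width-2 tree decomposition is:
Bags: B1 = {a, b, c}
Tree: (single bag)
A single bag containing all 3 vertices is trivially a valid decomposition of width 2. On the other hand G contains the 3-clique {a, b, c}. A clique must lie in a single bag of any decomposition, so no decomposition can have width below 2. Combining the bounds, tw(G) = 2.

2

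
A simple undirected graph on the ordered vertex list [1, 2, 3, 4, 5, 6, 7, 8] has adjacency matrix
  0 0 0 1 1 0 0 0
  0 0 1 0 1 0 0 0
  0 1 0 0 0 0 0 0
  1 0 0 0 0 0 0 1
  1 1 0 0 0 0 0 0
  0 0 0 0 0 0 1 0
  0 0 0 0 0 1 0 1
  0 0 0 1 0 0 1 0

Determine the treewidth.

1

A width-1 tree decomposition is:
Bags: B1 = {2, 3}  B2 = {2, 5}  B3 = {1, 5}  B4 = {1, 4}  B5 = {4, 8}  B6 = {7, 8}  B7 = {6, 7}
Tree: B1–B2, B2–B3, B3–B4, B4–B5, B5–B6, B6–B7
Every bag has size at most 2, so the width is 2 − 1 = 1 and tw(G) ≤ 1. Since G has at least one edge (e.g. 3–2), it is not an edgeless graph, so tw(G) ≥ 1. Therefore the treewidth is 1.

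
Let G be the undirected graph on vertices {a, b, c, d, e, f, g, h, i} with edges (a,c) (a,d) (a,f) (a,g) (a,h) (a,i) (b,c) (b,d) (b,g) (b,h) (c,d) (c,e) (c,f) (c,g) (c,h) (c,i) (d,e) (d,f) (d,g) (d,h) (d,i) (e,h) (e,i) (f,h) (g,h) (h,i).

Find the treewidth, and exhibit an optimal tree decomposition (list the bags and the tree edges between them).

Every bag has size at most 5, so the width is 5 − 1 = 4 and tw(G) ≤ 4. On the other hand G contains the 5-clique {c, d, e, h, i}. A clique must lie in a single bag of any decomposition, so no decomposition can have width below 4. Hence tw(G) = 4 exactly.

Treewidth 4.
Bags: B1 = {a, c, d, h, i}  B2 = {c, d, e, h, i}  B3 = {a, c, d, g, h}  B4 = {a, c, d, f, h}  B5 = {b, c, d, g, h}
Tree: B1–B2, B1–B3, B3–B4, B3–B5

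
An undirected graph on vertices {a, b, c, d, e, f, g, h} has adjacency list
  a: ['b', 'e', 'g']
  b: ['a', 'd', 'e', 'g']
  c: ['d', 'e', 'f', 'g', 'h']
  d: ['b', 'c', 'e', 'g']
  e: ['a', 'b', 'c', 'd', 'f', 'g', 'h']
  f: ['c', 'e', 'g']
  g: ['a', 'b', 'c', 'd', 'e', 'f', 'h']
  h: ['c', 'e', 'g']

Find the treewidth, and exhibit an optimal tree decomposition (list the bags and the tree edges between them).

Every bag has size at most 4, so the width is 4 − 1 = 3 and tw(G) ≤ 3. For the lower bound, the 4 vertices {c, d, e, g} are pairwise adjacent, and any tree decomposition puts a clique entirely inside one bag — forcing width ≥ 3. The upper and lower bounds meet at 3, so that is the treewidth.

Treewidth 3.
Bags: B1 = {a, b, e, g}  B2 = {b, d, e, g}  B3 = {c, d, e, g}  B4 = {c, e, g, h}  B5 = {c, e, f, g}
Tree: B1–B2, B2–B3, B3–B4, B3–B5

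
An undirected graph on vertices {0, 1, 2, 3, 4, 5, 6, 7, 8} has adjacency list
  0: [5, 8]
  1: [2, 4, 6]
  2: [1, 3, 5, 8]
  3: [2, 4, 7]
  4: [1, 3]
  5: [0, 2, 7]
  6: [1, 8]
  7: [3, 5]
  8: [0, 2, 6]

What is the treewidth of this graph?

A width-3 tree decomposition is:
Bags: B1 = {3, 4, 5, 7}  B2 = {2, 3, 4, 5}  B3 = {1, 2, 4, 5}  B4 = {0, 1, 2, 5}  B5 = {0, 1, 2, 8}  B6 = {0, 1, 6, 8}
Tree: B1–B2, B2–B3, B3–B4, B4–B5, B5–B6
Each bag holds 4 vertices, so the decomposition has width 3, which upper-bounds the treewidth. For the lower bound: the 4 vertex sets {3,4,7}, {5}, {2}, {0,1,6,8} are disjoint, each induces a connected subgraph, and every pair is joined by at least one edge of G. Contracting each set to a single vertex therefore yields K_{4} as a minor, and since treewidth is minor-monotone, tw(G) ≥ tw(K_{4}) = 3. Hence tw(G) = 3 exactly.

3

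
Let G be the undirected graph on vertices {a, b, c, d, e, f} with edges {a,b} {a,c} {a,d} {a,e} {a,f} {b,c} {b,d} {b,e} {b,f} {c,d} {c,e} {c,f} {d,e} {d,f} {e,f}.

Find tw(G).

5

A width-5 tree decomposition is:
Bags: B1 = {a, b, c, d, e, f}
Tree: (single bag)
With just one bag of size 6, the width is 6 − 1 = 5, so tw(G) ≤ 5. On the other hand G contains the 6-clique {a, b, c, d, e, f}. A clique must lie in a single bag of any decomposition, so no decomposition can have width below 5. Combining the bounds, tw(G) = 5.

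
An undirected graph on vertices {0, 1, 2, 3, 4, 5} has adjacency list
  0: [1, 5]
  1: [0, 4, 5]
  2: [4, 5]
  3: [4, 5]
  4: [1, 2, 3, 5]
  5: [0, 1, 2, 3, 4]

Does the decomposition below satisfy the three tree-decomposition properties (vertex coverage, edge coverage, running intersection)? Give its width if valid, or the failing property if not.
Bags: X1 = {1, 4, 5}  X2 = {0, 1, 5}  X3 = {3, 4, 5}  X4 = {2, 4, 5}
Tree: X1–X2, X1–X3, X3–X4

Every vertex of G appears in some bag (union = {0, 1, 2, 3, 4, 5}); every edge is covered by a bag; and for each vertex v the set of bags containing v is connected in the bag tree. The decomposition is therefore valid. The largest bag has 3 vertices, so the width is 2.

Yes; width 2.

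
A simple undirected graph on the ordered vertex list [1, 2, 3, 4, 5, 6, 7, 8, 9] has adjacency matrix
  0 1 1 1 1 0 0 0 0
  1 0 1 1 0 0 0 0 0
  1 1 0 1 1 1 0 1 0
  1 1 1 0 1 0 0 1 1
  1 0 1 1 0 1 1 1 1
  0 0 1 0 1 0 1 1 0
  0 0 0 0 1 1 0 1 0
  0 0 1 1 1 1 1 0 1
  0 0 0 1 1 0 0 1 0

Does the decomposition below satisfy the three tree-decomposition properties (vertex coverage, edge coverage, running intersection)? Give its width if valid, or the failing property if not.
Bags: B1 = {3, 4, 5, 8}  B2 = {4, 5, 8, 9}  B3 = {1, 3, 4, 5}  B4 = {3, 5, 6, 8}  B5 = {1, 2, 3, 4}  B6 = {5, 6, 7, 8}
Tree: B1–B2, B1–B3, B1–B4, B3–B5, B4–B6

Yes; width 3.

Every vertex of G appears in some bag (union = {1, 2, 3, 4, 5, 6, 7, 8, 9}); every edge is covered by a bag; and for each vertex v the set of bags containing v is connected in the bag tree. The decomposition is therefore valid. The largest bag has 4 vertices, so the width is 3.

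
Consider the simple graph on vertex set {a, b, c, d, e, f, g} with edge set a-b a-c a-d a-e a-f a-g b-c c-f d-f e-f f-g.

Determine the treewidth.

A width-2 tree decomposition is:
Bags: B1 = {a, d, f}  B2 = {a, c, f}  B3 = {a, f, g}  B4 = {a, b, c}  B5 = {a, e, f}
Tree: B1–B2, B2–B3, B2–B4, B3–B5
Every bag has size at most 3, so the width is 3 − 1 = 2 and tw(G) ≤ 2. Conversely, {a, d, f} is a clique of size 3, and the vertices of any clique must share a bag in every tree decomposition; so some bag has ≥ 3 vertices and tw(G) ≥ 2. Combining the bounds, tw(G) = 2.

2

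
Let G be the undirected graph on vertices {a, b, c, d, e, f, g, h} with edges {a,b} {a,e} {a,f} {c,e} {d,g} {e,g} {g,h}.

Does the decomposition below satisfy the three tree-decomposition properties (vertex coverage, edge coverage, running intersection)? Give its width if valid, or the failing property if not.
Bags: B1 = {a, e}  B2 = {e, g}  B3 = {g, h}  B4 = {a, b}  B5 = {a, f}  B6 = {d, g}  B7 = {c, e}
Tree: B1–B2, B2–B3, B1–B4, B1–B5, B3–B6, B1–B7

Yes; width 1.

Checking the three conditions: (i) the bags cover all of {a, b, c, d, e, f, g, h}; (ii) for each edge, some bag contains both endpoints; (iii) the bags containing any fixed vertex form a subtree. All hold, so the decomposition is valid with width 2 − 1 = 1.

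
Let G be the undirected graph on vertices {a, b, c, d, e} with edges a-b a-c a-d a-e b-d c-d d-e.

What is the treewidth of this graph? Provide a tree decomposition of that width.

Each bag holds 3 vertices, so the decomposition has width 2, which upper-bounds the treewidth. On the other hand G contains the 3-clique {a, d, e}. A clique must lie in a single bag of any decomposition, so no decomposition can have width below 2. Therefore the treewidth is 2.

Treewidth 2.
One optimal decomposition is:
Bags: B1 = {a, b, d}  B2 = {a, d, e}  B3 = {a, c, d}
Tree: B1–B2, B1–B3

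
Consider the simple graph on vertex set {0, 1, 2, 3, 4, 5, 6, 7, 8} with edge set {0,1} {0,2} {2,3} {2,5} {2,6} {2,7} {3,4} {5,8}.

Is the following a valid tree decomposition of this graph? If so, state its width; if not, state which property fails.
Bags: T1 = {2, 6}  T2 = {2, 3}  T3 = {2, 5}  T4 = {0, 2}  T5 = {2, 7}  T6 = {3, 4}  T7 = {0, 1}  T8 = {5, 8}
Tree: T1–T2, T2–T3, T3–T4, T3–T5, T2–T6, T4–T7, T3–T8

Yes; width 1.

Checking the three conditions: (i) the bags cover all of {0, 1, 2, 3, 4, 5, 6, 7, 8}; (ii) for each edge, some bag contains both endpoints; (iii) the bags containing any fixed vertex form a subtree. All hold, so the decomposition is valid with width 2 − 1 = 1.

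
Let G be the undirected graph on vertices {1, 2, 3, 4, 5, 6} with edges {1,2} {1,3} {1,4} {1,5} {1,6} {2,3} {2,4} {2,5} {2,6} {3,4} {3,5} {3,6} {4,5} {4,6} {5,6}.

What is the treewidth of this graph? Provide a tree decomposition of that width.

Treewidth 5.
One such decomposition:
Bags: B1 = {1, 2, 3, 4, 5, 6}
Tree: (single bag)

With just one bag of size 6, the width is 6 − 1 = 5, so tw(G) ≤ 5. On the other hand G contains the 6-clique {1, 2, 3, 4, 5, 6}. A clique must lie in a single bag of any decomposition, so no decomposition can have width below 5. Combining the bounds, tw(G) = 5.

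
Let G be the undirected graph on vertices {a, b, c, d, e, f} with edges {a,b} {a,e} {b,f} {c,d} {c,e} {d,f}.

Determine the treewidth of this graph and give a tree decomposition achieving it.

Treewidth 2.
One optimal decomposition is:
Bags: B1 = {a, b, e}  B2 = {b, e, f}  B3 = {d, e, f}  B4 = {c, d, e}
Tree: B1–B2, B2–B3, B3–B4

Each bag holds 3 vertices, so the decomposition has width 2, which upper-bounds the treewidth. The edges e–a–b–f–d–c–e form a cycle, so G is not a tree and its treewidth is at least 2. The upper and lower bounds meet at 2, so that is the treewidth.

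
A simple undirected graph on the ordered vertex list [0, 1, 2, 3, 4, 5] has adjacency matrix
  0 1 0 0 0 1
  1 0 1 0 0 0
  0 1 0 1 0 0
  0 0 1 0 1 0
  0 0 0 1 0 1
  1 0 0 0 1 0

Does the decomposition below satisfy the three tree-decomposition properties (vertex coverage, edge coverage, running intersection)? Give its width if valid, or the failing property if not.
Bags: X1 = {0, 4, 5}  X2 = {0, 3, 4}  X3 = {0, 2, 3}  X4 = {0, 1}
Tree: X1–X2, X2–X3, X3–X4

No — edge (2,1) lies in no bag.

A tree decomposition must satisfy three properties: every vertex lies in some bag; for every edge, both endpoints lie together in some bag; and for every vertex, the bags containing it form a connected subtree. Here edge (2,1) lies in no bag, so the decomposition is invalid.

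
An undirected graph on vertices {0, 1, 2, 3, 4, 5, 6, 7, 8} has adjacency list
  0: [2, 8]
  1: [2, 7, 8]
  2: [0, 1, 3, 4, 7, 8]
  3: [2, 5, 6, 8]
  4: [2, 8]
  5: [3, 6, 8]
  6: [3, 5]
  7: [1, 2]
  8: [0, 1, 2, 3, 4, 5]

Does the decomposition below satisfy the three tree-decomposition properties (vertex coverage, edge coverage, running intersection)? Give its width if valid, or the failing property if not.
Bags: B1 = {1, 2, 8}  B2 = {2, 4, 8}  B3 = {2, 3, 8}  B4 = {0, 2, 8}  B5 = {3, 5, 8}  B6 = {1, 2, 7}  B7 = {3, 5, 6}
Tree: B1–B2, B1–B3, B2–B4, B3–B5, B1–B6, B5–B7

Every vertex of G appears in some bag (union = {0, 1, 2, 3, 4, 5, 6, 7, 8}); every edge is covered by a bag; and for each vertex v the set of bags containing v is connected in the bag tree. The decomposition is therefore valid. The largest bag has 3 vertices, so the width is 2.

Yes; width 2.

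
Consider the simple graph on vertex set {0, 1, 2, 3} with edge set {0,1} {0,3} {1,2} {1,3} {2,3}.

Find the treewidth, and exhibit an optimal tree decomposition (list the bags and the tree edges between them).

Treewidth 2.
One such decomposition:
Bags: B1 = {1, 2, 3}  B2 = {0, 1, 3}
Tree: B1–B2

Each bag holds 3 vertices, so the decomposition has width 2, which upper-bounds the treewidth. Conversely, {0, 1, 3} is a clique of size 3, and the vertices of any clique must share a bag in every tree decomposition; so some bag has ≥ 3 vertices and tw(G) ≥ 2. The upper and lower bounds meet at 2, so that is the treewidth.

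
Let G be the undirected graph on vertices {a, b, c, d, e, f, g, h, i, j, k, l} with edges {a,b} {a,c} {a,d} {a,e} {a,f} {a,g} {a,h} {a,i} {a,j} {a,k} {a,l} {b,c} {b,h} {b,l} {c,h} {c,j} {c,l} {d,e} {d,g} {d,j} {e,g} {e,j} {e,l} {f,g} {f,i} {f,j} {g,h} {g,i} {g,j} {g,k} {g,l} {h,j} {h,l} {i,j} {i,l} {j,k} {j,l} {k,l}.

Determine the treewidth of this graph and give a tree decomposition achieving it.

Every bag has size at most 5, so the width is 5 − 1 = 4 and tw(G) ≤ 4. On the other hand G contains the 5-clique {a, d, e, g, j}. A clique must lie in a single bag of any decomposition, so no decomposition can have width below 4. Hence tw(G) = 4 exactly.

Treewidth 4.
One optimal decomposition is:
Bags: B1 = {a, g, h, j, l}  B2 = {a, e, g, j, l}  B3 = {a, g, i, j, l}  B4 = {a, c, h, j, l}  B5 = {a, b, c, h, l}  B6 = {a, f, g, i, j}  B7 = {a, d, e, g, j}  B8 = {a, g, j, k, l}
Tree: B1–B2, B2–B3, B1–B4, B4–B5, B3–B6, B2–B7, B1–B8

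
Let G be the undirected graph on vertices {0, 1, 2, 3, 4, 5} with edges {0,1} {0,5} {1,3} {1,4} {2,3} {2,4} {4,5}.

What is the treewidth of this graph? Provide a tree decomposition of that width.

Treewidth 2.
One optimal decomposition is:
Bags: B1 = {0, 4, 5}  B2 = {0, 1, 4}  B3 = {1, 2, 4}  B4 = {1, 2, 3}
Tree: B1–B2, B2–B3, B3–B4

The largest bag has 3 vertices, giving width 2; this decomposition certifies tw(G) ≤ 2. Since 5–0–1–4–5 is a cycle in G, G is not acyclic. Forests are exactly the graphs of treewidth ≤ 1, so tw(G) ≥ 2. Combining the bounds, tw(G) = 2.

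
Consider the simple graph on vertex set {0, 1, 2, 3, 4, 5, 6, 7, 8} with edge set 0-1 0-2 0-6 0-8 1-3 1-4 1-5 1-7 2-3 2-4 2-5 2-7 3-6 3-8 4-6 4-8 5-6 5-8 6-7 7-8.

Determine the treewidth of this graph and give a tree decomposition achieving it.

Treewidth 4.
One such decomposition:
Bags: B1 = {1, 2, 4, 6, 8}  B2 = {1, 2, 5, 6, 8}  B3 = {1, 2, 3, 6, 8}  B4 = {1, 2, 6, 7, 8}  B5 = {0, 1, 2, 6, 8}
Tree: B1–B2, B2–B3, B3–B4, B4–B5

The largest bag has 5 vertices, giving width 4; this decomposition certifies tw(G) ≤ 4. For the lower bound: the 5 vertex sets {4,6}, {2,5}, {3,8}, {1}, {7} are disjoint, each induces a connected subgraph, and every pair is joined by at least one edge of G. Contracting each set to a single vertex therefore yields K_{5} as a minor, and since treewidth is minor-monotone, tw(G) ≥ tw(K_{5}) = 4. The upper and lower bounds meet at 4, so that is the treewidth.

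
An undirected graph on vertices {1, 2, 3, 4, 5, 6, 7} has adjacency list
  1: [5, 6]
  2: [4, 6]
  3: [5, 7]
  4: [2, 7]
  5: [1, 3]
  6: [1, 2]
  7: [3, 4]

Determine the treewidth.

2

A width-2 tree decomposition is:
Bags: B1 = {3, 4, 7}  B2 = {3, 4, 5}  B3 = {1, 4, 5}  B4 = {1, 4, 6}  B5 = {2, 4, 6}
Tree: B1–B2, B2–B3, B3–B4, B4–B5
The largest bag has 3 vertices, giving width 2; this decomposition certifies tw(G) ≤ 2. Since 4–7–3–5–1–6–2–4 is a cycle in G, G is not acyclic. Forests are exactly the graphs of treewidth ≤ 1, so tw(G) ≥ 2. Combining the bounds, tw(G) = 2.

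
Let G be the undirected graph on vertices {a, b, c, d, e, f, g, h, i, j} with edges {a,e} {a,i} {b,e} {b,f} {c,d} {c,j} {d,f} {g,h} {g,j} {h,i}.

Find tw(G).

A width-2 tree decomposition is:
Bags: B1 = {c, g, j}  B2 = {c, d, g}  B3 = {d, f, g}  B4 = {b, f, g}  B5 = {b, e, g}  B6 = {a, e, g}  B7 = {a, g, i}  B8 = {g, h, i}
Tree: B1–B2, B2–B3, B3–B4, B4–B5, B5–B6, B6–B7, B7–B8
Each bag holds 3 vertices, so the decomposition has width 2, which upper-bounds the treewidth. The edges g–j–c–d–f–b–e–a–i–h–g form a cycle, so G is not a tree and its treewidth is at least 2. The upper and lower bounds meet at 2, so that is the treewidth.

2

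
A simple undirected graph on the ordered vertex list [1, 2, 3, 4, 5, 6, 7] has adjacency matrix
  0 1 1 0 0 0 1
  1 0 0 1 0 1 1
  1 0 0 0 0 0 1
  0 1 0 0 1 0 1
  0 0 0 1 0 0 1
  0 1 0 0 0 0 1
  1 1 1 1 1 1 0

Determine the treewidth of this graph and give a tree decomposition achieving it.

Treewidth 2.
Bags: B1 = {2, 6, 7}  B2 = {1, 2, 7}  B3 = {1, 3, 7}  B4 = {2, 4, 7}  B5 = {4, 5, 7}
Tree: B1–B2, B2–B3, B1–B4, B4–B5

Each bag holds 3 vertices, so the decomposition has width 2, which upper-bounds the treewidth. On the other hand G contains the 3-clique {1, 2, 7}. A clique must lie in a single bag of any decomposition, so no decomposition can have width below 2. Therefore the treewidth is 2.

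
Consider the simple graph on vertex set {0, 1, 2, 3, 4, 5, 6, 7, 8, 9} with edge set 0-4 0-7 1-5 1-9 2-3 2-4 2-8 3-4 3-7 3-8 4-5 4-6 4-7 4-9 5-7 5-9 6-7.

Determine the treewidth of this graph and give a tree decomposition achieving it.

Treewidth 2.
One such decomposition:
Bags: B1 = {4, 6, 7}  B2 = {4, 5, 7}  B3 = {4, 5, 9}  B4 = {3, 4, 7}  B5 = {0, 4, 7}  B6 = {1, 5, 9}  B7 = {2, 3, 4}  B8 = {2, 3, 8}
Tree: B1–B2, B2–B3, B1–B4, B1–B5, B3–B6, B4–B7, B7–B8

Each bag holds 3 vertices, so the decomposition has width 2, which upper-bounds the treewidth. On the other hand G contains the 3-clique {2, 3, 8}. A clique must lie in a single bag of any decomposition, so no decomposition can have width below 2. Combining the bounds, tw(G) = 2.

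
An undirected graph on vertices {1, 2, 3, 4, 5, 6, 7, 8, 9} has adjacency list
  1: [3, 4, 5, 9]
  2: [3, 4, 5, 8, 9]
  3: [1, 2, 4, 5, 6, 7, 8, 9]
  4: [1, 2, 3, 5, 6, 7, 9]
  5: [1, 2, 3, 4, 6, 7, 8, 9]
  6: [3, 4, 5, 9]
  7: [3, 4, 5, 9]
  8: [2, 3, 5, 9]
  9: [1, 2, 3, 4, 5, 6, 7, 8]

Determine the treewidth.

A width-4 tree decomposition is:
Bags: B1 = {2, 3, 4, 5, 9}  B2 = {1, 3, 4, 5, 9}  B3 = {3, 4, 5, 6, 9}  B4 = {3, 4, 5, 7, 9}  B5 = {2, 3, 5, 8, 9}
Tree: B1–B2, B1–B3, B3–B4, B1–B5
Each bag holds 5 vertices, so the decomposition has width 4, which upper-bounds the treewidth. On the other hand G contains the 5-clique {2, 3, 5, 8, 9}. A clique must lie in a single bag of any decomposition, so no decomposition can have width below 4. Therefore the treewidth is 4.

4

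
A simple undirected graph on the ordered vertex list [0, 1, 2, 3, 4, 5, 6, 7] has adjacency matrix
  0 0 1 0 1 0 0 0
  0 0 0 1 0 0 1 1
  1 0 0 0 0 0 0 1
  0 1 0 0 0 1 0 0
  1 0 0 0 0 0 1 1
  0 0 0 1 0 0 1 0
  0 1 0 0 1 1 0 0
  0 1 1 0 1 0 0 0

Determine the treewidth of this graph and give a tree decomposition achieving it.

Treewidth 2.
Bags: B1 = {0, 2, 7}  B2 = {0, 4, 7}  B3 = {1, 4, 7}  B4 = {1, 4, 6}  B5 = {1, 3, 6}  B6 = {3, 5, 6}
Tree: B1–B2, B2–B3, B3–B4, B4–B5, B5–B6

The largest bag has 3 vertices, giving width 2; this decomposition certifies tw(G) ≤ 2. Since 2–0–4–7–2 is a cycle in G, G is not acyclic. Forests are exactly the graphs of treewidth ≤ 1, so tw(G) ≥ 2. The upper and lower bounds meet at 2, so that is the treewidth.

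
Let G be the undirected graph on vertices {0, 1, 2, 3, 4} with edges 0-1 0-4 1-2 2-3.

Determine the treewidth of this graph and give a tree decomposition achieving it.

The largest bag has 2 vertices, giving width 1; this decomposition certifies tw(G) ≤ 1. G has an edge, so its treewidth is at least 1. Therefore the treewidth is 1.

Treewidth 1.
One optimal decomposition is:
Bags: B1 = {0, 4}  B2 = {0, 1}  B3 = {1, 2}  B4 = {2, 3}
Tree: B1–B2, B2–B3, B3–B4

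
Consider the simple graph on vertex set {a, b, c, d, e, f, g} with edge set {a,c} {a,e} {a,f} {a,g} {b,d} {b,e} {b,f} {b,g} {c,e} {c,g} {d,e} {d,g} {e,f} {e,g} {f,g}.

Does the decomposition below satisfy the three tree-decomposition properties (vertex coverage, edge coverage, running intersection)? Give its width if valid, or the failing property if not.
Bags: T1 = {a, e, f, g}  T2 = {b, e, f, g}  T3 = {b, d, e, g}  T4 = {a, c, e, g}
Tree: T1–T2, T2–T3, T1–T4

Yes; width 3.

Vertex coverage: the bags together contain {a, b, c, d, e, f, g}, the full vertex set. Edge coverage: each edge of G has both endpoints in at least one bag. Running intersection: for every vertex, the bags containing it form a connected subtree. All three properties hold, so this is a valid tree decomposition of width max|bag| − 1 = 3, and hence tw(G) ≤ 3.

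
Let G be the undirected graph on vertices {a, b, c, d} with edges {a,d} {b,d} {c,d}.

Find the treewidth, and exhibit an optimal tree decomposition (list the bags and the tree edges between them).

Treewidth 1.
One optimal decomposition is:
Bags: B1 = {a, d}  B2 = {b, d}  B3 = {c, d}
Tree: B1–B2, B2–B3

The largest bag has 2 vertices, giving width 1; this decomposition certifies tw(G) ≤ 1. G has an edge, so its treewidth is at least 1. The upper and lower bounds meet at 1, so that is the treewidth.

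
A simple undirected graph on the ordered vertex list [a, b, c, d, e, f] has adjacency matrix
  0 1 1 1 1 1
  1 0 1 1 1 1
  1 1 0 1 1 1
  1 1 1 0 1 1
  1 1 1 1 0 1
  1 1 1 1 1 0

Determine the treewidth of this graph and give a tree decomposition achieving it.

A single bag containing all 6 vertices is trivially a valid decomposition of width 5. Conversely, {a, b, c, d, e, f} is a clique of size 6, and the vertices of any clique must share a bag in every tree decomposition; so some bag has ≥ 6 vertices and tw(G) ≥ 5. The upper and lower bounds meet at 5, so that is the treewidth.

Treewidth 5.
One such decomposition:
Bags: B1 = {a, b, c, d, e, f}
Tree: (single bag)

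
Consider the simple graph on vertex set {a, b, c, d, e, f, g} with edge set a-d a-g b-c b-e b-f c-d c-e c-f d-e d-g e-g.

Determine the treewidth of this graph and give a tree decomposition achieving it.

Treewidth 2.
One such decomposition:
Bags: B1 = {c, d, e}  B2 = {b, c, e}  B3 = {d, e, g}  B4 = {a, d, g}  B5 = {b, c, f}
Tree: B1–B2, B1–B3, B3–B4, B2–B5

Every bag has size at most 3, so the width is 3 − 1 = 2 and tw(G) ≤ 2. On the other hand G contains the 3-clique {d, e, g}. A clique must lie in a single bag of any decomposition, so no decomposition can have width below 2. Therefore the treewidth is 2.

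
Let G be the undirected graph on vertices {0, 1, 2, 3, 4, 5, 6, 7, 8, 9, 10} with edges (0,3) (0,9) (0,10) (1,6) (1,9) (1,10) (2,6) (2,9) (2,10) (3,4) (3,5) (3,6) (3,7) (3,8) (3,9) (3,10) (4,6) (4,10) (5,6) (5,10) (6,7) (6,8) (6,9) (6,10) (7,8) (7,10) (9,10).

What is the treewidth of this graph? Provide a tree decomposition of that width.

The largest bag has 4 vertices, giving width 3; this decomposition certifies tw(G) ≤ 3. On the other hand G contains the 4-clique {0, 3, 9, 10}. A clique must lie in a single bag of any decomposition, so no decomposition can have width below 3. Therefore the treewidth is 3.

Treewidth 3.
One optimal decomposition is:
Bags: B1 = {3, 6, 9, 10}  B2 = {2, 6, 9, 10}  B3 = {0, 3, 9, 10}  B4 = {3, 5, 6, 10}  B5 = {1, 6, 9, 10}  B6 = {3, 6, 7, 10}  B7 = {3, 6, 7, 8}  B8 = {3, 4, 6, 10}
Tree: B1–B2, B1–B3, B1–B4, B1–B5, B1–B6, B6–B7, B1–B8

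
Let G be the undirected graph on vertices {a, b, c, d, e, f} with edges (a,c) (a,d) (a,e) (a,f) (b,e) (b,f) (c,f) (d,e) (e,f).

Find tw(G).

A width-2 tree decomposition is:
Bags: B1 = {a, d, e}  B2 = {a, e, f}  B3 = {b, e, f}  B4 = {a, c, f}
Tree: B1–B2, B2–B3, B2–B4
Every bag has size at most 3, so the width is 3 − 1 = 2 and tw(G) ≤ 2. For the lower bound, the 3 vertices {a, d, e} are pairwise adjacent, and any tree decomposition puts a clique entirely inside one bag — forcing width ≥ 2. Therefore the treewidth is 2.

2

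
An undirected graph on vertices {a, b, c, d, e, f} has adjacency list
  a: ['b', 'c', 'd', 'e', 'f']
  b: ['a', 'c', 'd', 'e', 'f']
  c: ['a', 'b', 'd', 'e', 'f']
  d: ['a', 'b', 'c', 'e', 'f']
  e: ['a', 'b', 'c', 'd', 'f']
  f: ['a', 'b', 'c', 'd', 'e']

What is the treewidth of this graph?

A width-5 tree decomposition is:
Bags: B1 = {a, b, c, d, e, f}
Tree: (single bag)
With just one bag of size 6, the width is 6 − 1 = 5, so tw(G) ≤ 5. For the lower bound, the 6 vertices {a, b, c, d, e, f} are pairwise adjacent, and any tree decomposition puts a clique entirely inside one bag — forcing width ≥ 5. Hence tw(G) = 5 exactly.

5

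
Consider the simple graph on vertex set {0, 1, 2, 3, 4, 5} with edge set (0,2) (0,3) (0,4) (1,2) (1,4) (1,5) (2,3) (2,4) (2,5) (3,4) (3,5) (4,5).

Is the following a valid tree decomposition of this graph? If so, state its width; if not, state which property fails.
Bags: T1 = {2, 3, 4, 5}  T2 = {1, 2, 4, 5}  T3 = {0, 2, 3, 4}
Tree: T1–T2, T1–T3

Yes; width 3.

Every vertex of G appears in some bag (union = {0, 1, 2, 3, 4, 5}); every edge is covered by a bag; and for each vertex v the set of bags containing v is connected in the bag tree. The decomposition is therefore valid. The largest bag has 4 vertices, so the width is 3.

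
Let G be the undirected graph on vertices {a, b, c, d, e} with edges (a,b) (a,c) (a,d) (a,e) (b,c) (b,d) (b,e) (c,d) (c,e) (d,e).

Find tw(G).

A width-4 tree decomposition is:
Bags: B1 = {a, b, c, d, e}
Tree: (single bag)
With just one bag of size 5, the width is 5 − 1 = 4, so tw(G) ≤ 4. On the other hand G contains the 5-clique {a, b, c, d, e}. A clique must lie in a single bag of any decomposition, so no decomposition can have width below 4. Combining the bounds, tw(G) = 4.

4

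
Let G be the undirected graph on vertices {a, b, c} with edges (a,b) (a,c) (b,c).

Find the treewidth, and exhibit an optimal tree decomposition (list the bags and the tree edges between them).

Treewidth 2.
One optimal decomposition is:
Bags: B1 = {a, b, c}
Tree: (single bag)

A single bag containing all 3 vertices is trivially a valid decomposition of width 2. Conversely, {a, b, c} is a clique of size 3, and the vertices of any clique must share a bag in every tree decomposition; so some bag has ≥ 3 vertices and tw(G) ≥ 2. Combining the bounds, tw(G) = 2.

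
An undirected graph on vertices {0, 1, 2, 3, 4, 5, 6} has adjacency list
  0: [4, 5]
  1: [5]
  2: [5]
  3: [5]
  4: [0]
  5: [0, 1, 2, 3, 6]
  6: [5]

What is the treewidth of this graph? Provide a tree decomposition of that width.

Every bag has size at most 2, so the width is 2 − 1 = 1 and tw(G) ≤ 1. Since G has at least one edge (e.g. 3–5), it is not an edgeless graph, so tw(G) ≥ 1. Hence tw(G) = 1 exactly.

Treewidth 1.
One optimal decomposition is:
Bags: B1 = {3, 5}  B2 = {5, 6}  B3 = {0, 5}  B4 = {2, 5}  B5 = {0, 4}  B6 = {1, 5}
Tree: B1–B2, B2–B3, B2–B4, B3–B5, B3–B6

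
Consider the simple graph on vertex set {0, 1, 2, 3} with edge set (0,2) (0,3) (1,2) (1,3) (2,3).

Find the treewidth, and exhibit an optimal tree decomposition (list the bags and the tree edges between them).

Every bag has size at most 3, so the width is 3 − 1 = 2 and tw(G) ≤ 2. For the lower bound, the 3 vertices {0, 2, 3} are pairwise adjacent, and any tree decomposition puts a clique entirely inside one bag — forcing width ≥ 2. Therefore the treewidth is 2.

Treewidth 2.
Bags: B1 = {1, 2, 3}  B2 = {0, 2, 3}
Tree: B1–B2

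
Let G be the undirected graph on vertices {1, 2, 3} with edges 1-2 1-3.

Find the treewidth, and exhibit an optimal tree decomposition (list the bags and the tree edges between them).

Treewidth 1.
Bags: B1 = {1, 2}  B2 = {1, 3}
Tree: B1–B2

The largest bag has 2 vertices, giving width 1; this decomposition certifies tw(G) ≤ 1. Since G has at least one edge (e.g. 2–1), it is not an edgeless graph, so tw(G) ≥ 1. The upper and lower bounds meet at 1, so that is the treewidth.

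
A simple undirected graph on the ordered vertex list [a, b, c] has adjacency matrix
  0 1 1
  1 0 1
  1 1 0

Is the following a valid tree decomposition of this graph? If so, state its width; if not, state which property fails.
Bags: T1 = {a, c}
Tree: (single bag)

A tree decomposition must satisfy three properties: every vertex lies in some bag; for every edge, both endpoints lie together in some bag; and for every vertex, the bags containing it form a connected subtree. Here vertex b appears in no bag, so the decomposition is invalid.

No — vertex b appears in no bag.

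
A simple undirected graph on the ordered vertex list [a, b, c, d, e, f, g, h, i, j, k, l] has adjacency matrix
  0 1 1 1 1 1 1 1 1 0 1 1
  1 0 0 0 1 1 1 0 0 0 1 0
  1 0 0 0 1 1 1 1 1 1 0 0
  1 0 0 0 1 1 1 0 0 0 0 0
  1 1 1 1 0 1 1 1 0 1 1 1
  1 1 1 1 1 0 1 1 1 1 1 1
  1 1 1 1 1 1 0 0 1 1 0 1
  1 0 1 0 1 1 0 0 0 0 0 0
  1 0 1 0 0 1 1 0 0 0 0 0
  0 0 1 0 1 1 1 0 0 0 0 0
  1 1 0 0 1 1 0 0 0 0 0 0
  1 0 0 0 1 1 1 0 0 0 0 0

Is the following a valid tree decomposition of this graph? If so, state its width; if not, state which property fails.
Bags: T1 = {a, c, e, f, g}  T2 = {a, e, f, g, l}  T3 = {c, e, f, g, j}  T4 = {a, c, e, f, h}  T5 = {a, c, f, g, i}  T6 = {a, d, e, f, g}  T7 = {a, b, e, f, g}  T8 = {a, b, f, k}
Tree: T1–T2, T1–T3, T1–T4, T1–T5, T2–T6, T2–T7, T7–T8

A tree decomposition must satisfy three properties: every vertex lies in some bag; for every edge, both endpoints lie together in some bag; and for every vertex, the bags containing it form a connected subtree. Here edge (e,k) lies in no bag, so the decomposition is invalid.

No — edge (e,k) lies in no bag.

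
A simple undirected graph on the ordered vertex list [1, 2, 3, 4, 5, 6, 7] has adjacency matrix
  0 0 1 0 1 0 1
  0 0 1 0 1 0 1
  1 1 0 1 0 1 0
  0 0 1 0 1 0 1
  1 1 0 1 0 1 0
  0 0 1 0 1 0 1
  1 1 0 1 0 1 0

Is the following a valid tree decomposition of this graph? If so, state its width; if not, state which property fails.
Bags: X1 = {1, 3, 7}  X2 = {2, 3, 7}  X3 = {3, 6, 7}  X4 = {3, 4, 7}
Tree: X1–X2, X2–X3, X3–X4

A tree decomposition must satisfy three properties: every vertex lies in some bag; for every edge, both endpoints lie together in some bag; and for every vertex, the bags containing it form a connected subtree. Here vertex 5 appears in no bag, so the decomposition is invalid.

No — vertex 5 appears in no bag.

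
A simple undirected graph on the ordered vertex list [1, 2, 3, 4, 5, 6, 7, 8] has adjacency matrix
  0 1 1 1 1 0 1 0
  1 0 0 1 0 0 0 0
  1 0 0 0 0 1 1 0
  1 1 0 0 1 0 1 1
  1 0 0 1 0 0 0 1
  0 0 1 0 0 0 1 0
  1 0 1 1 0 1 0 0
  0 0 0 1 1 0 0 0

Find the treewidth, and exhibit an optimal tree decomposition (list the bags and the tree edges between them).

Treewidth 2.
One such decomposition:
Bags: B1 = {1, 2, 4}  B2 = {1, 4, 5}  B3 = {4, 5, 8}  B4 = {1, 4, 7}  B5 = {1, 3, 7}  B6 = {3, 6, 7}
Tree: B1–B2, B2–B3, B2–B4, B4–B5, B5–B6

The largest bag has 3 vertices, giving width 2; this decomposition certifies tw(G) ≤ 2. Conversely, {4, 5, 8} is a clique of size 3, and the vertices of any clique must share a bag in every tree decomposition; so some bag has ≥ 3 vertices and tw(G) ≥ 2. The upper and lower bounds meet at 2, so that is the treewidth.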